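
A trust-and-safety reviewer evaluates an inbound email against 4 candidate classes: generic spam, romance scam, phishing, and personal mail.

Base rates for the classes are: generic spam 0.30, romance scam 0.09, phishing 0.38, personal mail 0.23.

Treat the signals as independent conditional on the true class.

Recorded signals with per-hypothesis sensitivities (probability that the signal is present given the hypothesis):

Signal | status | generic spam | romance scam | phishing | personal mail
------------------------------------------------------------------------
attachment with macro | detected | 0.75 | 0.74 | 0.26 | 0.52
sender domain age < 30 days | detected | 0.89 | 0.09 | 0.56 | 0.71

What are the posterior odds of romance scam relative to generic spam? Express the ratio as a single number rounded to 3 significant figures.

0.0299

Posterior odds equal prior odds times the likelihood ratio; only the two competing hypotheses matter.
  romance scam: 0.09 × 0.74 × 0.09 = 0.005994
  generic spam: 0.30 × 0.75 × 0.89 = 0.20025
Odds(romance scam : generic spam) = 0.005994 / 0.20025 ≈ 0.0299.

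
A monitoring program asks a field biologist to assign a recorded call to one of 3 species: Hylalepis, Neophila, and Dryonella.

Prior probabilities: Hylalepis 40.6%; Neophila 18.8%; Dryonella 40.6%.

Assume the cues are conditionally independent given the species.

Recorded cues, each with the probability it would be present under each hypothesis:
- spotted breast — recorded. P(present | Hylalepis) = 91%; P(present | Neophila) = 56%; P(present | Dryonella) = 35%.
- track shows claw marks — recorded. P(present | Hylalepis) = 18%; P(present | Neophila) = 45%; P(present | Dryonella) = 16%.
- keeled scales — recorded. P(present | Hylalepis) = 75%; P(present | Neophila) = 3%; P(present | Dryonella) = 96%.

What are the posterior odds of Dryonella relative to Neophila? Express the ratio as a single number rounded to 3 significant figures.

15.4

Unnormalized posterior weight (prior times the cue likelihoods) for each of the two hypotheses:
  Dryonella: 0.406 × 0.35 × 0.16 × 0.96 = 0.021827
  Neophila: 0.188 × 0.56 × 0.45 × 0.03 = 0.0014213
Posterior odds = 0.021827 / 0.0014213 ≈ 15.4.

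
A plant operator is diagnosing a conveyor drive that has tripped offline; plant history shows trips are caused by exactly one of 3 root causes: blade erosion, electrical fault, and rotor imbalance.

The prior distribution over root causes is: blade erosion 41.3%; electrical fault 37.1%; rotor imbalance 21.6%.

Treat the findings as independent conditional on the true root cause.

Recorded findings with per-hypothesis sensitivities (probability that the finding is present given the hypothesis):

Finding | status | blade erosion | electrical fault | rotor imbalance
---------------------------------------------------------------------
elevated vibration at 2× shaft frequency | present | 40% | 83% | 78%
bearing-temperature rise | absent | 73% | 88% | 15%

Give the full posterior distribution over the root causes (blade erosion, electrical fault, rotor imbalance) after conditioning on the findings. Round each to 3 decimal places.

For each hypothesis, the unnormalized posterior weight is prior × product of the finding likelihoods (using 1 − P(present | H) for each absent finding):
  blade erosion: 0.413 × 0.40 × (1 − 0.73) = 0.044604
  electrical fault: 0.371 × 0.83 × (1 − 0.88) = 0.036952
  rotor imbalance: 0.216 × 0.78 × (1 − 0.15) = 0.14321
Marginal likelihood of the evidence = 0.22476.
P(blade erosion | evidence) = 0.044604 / 0.22476 ≈ 0.198
P(electrical fault | evidence) = 0.036952 / 0.22476 ≈ 0.164
P(rotor imbalance | evidence) = 0.14321 / 0.22476 ≈ 0.637

0.198, 0.164, 0.637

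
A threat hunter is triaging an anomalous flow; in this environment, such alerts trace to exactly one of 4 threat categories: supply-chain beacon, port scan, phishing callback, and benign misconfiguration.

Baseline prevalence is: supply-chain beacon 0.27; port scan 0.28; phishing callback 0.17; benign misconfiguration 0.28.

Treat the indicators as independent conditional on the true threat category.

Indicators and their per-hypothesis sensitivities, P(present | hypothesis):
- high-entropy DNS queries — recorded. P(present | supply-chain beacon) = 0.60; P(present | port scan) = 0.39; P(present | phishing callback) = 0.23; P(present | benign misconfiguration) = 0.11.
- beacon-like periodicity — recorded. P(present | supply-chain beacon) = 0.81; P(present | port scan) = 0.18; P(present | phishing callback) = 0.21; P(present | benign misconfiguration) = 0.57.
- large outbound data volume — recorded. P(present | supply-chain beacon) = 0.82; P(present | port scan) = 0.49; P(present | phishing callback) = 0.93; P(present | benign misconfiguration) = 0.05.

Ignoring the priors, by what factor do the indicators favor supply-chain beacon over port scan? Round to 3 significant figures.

11.6

Take the product of per-indicator likelihoods under each hypothesis, then divide.
  supply-chain beacon: 0.60 × 0.81 × 0.82 = 0.39852
  port scan: 0.39 × 0.18 × 0.49 = 0.034398
Bayes factor = 0.39852 / 0.034398 ≈ 11.6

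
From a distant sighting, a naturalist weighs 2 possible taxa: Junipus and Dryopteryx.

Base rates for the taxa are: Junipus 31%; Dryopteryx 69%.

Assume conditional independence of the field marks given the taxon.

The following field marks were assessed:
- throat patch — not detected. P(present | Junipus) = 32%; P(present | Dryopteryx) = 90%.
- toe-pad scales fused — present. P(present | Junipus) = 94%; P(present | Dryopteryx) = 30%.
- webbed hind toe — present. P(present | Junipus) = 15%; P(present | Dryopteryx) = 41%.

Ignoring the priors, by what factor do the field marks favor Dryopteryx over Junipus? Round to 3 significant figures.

0.128

Joint likelihood of the field mark pattern under each hypothesis (using 1 − P(present | H) for each absent field mark):
  Dryopteryx: (1 − 0.90) × 0.30 × 0.41 = 0.0123
  Junipus: (1 − 0.32) × 0.94 × 0.15 = 0.09588
Bayes factor = 0.0123 / 0.09588 ≈ 0.128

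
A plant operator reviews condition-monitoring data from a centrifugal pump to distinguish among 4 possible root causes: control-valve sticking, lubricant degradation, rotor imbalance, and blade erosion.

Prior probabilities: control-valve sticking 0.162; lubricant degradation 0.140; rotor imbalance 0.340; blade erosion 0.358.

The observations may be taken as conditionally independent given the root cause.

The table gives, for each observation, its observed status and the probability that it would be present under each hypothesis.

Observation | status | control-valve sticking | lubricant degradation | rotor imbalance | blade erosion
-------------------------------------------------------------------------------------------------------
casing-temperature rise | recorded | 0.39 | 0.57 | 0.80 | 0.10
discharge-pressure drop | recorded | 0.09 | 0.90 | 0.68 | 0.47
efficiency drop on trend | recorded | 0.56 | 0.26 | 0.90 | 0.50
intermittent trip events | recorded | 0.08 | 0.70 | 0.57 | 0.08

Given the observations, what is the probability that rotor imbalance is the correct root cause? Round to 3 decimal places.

0.871

Multiply each prior by the joint likelihood of the evidence pattern:
  control-valve sticking: 0.162 × 0.39 × 0.09 × 0.56 × 0.08 = 0.00025474
  lubricant degradation: 0.140 × 0.57 × 0.90 × 0.26 × 0.70 = 0.013071
  rotor imbalance: 0.340 × 0.80 × 0.68 × 0.90 × 0.57 = 0.094884
  blade erosion: 0.358 × 0.10 × 0.47 × 0.50 × 0.08 = 0.00067304
The unnormalized weights sum to 0.10888.
P(rotor imbalance | evidence) = 0.094884 / 0.10888 ≈ 0.871.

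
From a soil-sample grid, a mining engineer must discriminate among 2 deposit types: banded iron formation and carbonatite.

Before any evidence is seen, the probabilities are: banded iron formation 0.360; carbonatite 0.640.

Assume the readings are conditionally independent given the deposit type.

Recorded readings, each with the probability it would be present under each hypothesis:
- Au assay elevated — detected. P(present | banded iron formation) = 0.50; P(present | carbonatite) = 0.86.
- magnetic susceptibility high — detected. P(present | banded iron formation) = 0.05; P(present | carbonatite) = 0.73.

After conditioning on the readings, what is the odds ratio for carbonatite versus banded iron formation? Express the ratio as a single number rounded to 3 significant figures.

Unnormalized posterior weight (prior times the reading likelihoods) for each of the two hypotheses:
  carbonatite: 0.640 × 0.86 × 0.73 = 0.40179
  banded iron formation: 0.360 × 0.50 × 0.05 = 0.009
Odds(carbonatite : banded iron formation) = 0.40179 / 0.009 ≈ 44.6.

44.6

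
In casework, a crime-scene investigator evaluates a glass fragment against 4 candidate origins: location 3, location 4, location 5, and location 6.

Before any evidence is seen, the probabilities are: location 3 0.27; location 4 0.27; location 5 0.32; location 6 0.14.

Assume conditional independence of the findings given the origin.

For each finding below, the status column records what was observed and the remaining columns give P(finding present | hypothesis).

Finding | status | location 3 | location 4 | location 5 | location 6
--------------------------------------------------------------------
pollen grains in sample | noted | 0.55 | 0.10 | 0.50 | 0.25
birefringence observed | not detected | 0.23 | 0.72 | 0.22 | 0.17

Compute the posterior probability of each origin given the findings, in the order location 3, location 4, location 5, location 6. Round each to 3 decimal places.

For each hypothesis, the unnormalized posterior weight is prior × product of the finding likelihoods (using 1 − P(present | H) for each absent finding):
  location 3: 0.27 × 0.55 × (1 − 0.23) = 0.11435
  location 4: 0.27 × 0.10 × (1 − 0.72) = 0.00756
  location 5: 0.32 × 0.50 × (1 − 0.22) = 0.1248
  location 6: 0.14 × 0.25 × (1 − 0.17) = 0.02905
The unnormalized weights sum to 0.27576.
P(location 3 | evidence) = 0.11435 / 0.27576 ≈ 0.415
P(location 4 | evidence) = 0.00756 / 0.27576 ≈ 0.027
P(location 5 | evidence) = 0.1248 / 0.27576 ≈ 0.453
P(location 6 | evidence) = 0.02905 / 0.27576 ≈ 0.105

0.415, 0.027, 0.453, 0.105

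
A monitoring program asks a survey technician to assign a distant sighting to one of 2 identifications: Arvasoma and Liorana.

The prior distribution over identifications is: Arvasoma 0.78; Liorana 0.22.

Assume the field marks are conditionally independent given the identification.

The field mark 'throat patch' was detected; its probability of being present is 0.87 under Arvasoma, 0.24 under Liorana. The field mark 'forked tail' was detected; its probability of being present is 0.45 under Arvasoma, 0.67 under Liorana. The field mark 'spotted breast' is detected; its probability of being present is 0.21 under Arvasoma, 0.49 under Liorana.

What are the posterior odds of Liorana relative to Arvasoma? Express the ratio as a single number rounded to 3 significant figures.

0.270

The normalizing constant cancels in an odds ratio, so compute prior × likelihood for the two hypotheses only:
  Liorana: 0.22 × 0.24 × 0.67 × 0.49 = 0.017334
  Arvasoma: 0.78 × 0.87 × 0.45 × 0.21 = 0.064128
Odds(Liorana : Arvasoma) = 0.017334 / 0.064128 ≈ 0.270.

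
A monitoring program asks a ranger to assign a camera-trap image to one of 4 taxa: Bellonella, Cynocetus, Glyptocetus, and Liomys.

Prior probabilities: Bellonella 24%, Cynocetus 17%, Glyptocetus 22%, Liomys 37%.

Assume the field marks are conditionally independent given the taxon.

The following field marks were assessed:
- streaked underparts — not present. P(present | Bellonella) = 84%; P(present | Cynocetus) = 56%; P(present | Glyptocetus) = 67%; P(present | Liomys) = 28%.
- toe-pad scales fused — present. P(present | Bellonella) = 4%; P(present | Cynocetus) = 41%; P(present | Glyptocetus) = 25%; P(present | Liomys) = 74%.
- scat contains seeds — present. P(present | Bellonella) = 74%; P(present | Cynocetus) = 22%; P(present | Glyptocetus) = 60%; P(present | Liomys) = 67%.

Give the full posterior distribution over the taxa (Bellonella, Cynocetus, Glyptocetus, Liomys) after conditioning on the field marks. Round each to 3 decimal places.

0.008, 0.045, 0.072, 0.876

For each hypothesis, the unnormalized posterior weight is prior × product of the field mark likelihoods (using 1 − P(present | H) for each absent field mark):
  Bellonella: 0.24 × (1 − 0.84) × 0.04 × 0.74 = 0.0011366
  Cynocetus: 0.17 × (1 − 0.56) × 0.41 × 0.22 = 0.006747
  Glyptocetus: 0.22 × (1 − 0.67) × 0.25 × 0.60 = 0.01089
  Liomys: 0.37 × (1 − 0.28) × 0.74 × 0.67 = 0.13208
Marginal likelihood of the evidence = 0.15085.
P(Bellonella | evidence) = 0.0011366 / 0.15085 ≈ 0.008
P(Cynocetus | evidence) = 0.006747 / 0.15085 ≈ 0.045
P(Glyptocetus | evidence) = 0.01089 / 0.15085 ≈ 0.072
P(Liomys | evidence) = 0.13208 / 0.15085 ≈ 0.876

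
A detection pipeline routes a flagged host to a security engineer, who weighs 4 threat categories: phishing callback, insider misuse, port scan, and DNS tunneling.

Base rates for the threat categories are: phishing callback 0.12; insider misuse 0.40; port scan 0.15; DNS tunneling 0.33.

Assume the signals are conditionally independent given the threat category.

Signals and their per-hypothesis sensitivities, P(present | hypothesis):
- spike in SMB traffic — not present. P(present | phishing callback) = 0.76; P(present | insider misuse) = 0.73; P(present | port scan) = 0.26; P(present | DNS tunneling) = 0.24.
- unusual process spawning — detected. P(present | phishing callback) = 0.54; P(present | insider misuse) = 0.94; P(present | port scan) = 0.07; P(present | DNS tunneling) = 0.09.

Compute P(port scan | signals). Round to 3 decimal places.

0.053

By Bayes' rule with conditional independence, the unnormalized weight for each hypothesis is prior × ∏ likelihoods (using 1 − P(present | H) for each absent signal):
  phishing callback: 0.12 × (1 − 0.76) × 0.54 = 0.015552
  insider misuse: 0.40 × (1 − 0.73) × 0.94 = 0.10152
  port scan: 0.15 × (1 − 0.26) × 0.07 = 0.00777
  DNS tunneling: 0.33 × (1 − 0.24) × 0.09 = 0.022572
Marginal likelihood of the evidence = 0.14741.
P(port scan | evidence) = 0.00777 / 0.14741 ≈ 0.053.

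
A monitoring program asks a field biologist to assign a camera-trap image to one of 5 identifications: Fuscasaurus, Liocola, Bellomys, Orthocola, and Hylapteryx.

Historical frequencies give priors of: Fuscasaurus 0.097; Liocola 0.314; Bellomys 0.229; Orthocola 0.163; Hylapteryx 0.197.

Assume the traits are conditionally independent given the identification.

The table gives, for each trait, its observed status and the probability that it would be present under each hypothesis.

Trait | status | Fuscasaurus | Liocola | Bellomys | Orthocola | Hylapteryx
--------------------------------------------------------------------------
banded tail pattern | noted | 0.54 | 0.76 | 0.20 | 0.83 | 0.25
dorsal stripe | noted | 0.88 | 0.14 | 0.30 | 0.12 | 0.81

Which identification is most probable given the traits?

By Bayes' rule with conditional independence, the unnormalized weight for each hypothesis is prior × ∏ likelihoods:
  Fuscasaurus: 0.097 × 0.54 × 0.88 = 0.046094
  Liocola: 0.314 × 0.76 × 0.14 = 0.03341
  Bellomys: 0.229 × 0.20 × 0.30 = 0.01374
  Orthocola: 0.163 × 0.83 × 0.12 = 0.016235
  Hylapteryx: 0.197 × 0.25 × 0.81 = 0.039893
Normalizing constant Z = 0.046094 + 0.03341 + 0.01374 + 0.016235 + 0.039893 = 0.14937.
P(Fuscasaurus | evidence) ≈ 0.046094 / 0.14937 ≈ 0.309
P(Liocola | evidence) ≈ 0.03341 / 0.14937 ≈ 0.224
P(Bellomys | evidence) ≈ 0.01374 / 0.14937 ≈ 0.092
P(Orthocola | evidence) ≈ 0.016235 / 0.14937 ≈ 0.109
P(Hylapteryx | evidence) ≈ 0.039893 / 0.14937 ≈ 0.267
The largest is 0.309, so Fuscasaurus is most probable.

Fuscasaurus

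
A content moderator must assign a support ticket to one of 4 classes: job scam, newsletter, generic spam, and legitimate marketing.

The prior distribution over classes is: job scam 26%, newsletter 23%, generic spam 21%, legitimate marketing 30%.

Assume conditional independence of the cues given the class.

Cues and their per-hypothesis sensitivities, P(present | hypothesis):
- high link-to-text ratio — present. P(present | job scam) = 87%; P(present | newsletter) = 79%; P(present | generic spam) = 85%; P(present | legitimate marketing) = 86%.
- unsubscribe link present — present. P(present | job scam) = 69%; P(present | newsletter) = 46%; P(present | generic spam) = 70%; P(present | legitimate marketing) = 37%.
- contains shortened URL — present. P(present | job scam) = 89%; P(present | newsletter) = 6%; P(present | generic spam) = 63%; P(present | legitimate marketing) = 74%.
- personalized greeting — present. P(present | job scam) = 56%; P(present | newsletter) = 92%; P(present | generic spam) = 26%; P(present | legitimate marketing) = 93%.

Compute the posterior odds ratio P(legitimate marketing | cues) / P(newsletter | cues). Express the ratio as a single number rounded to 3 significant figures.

The normalizing constant cancels in an odds ratio, so compute prior × likelihood for the two hypotheses only:
  legitimate marketing: 0.30 × 0.86 × 0.37 × 0.74 × 0.93 = 0.065696
  newsletter: 0.23 × 0.79 × 0.46 × 0.06 × 0.92 = 0.0046137
Posterior odds = 0.065696 / 0.0046137 ≈ 14.2.

14.2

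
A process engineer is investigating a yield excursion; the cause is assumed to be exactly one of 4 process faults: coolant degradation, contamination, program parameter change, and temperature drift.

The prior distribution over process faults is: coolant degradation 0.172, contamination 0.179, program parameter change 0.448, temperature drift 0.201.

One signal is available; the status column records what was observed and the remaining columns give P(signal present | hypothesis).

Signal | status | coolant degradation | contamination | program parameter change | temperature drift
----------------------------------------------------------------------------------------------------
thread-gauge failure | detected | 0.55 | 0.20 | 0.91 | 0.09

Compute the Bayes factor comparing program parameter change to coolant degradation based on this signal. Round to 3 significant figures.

The Bayes factor is the ratio of the two likelihoods.
  program parameter change: 0.91
  coolant degradation: 0.55
Bayes factor = 0.91 / 0.55 ≈ 1.65

1.65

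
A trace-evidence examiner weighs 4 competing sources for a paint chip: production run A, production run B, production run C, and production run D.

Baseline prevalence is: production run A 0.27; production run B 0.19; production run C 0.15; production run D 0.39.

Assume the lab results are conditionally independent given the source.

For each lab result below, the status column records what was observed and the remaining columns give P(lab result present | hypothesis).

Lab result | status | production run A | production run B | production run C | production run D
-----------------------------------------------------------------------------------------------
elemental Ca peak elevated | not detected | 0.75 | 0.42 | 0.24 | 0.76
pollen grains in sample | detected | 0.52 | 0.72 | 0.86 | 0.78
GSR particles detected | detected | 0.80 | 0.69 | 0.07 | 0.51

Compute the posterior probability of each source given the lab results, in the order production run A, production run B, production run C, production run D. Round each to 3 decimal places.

0.221, 0.431, 0.054, 0.293

Multiply each prior by the joint likelihood of the lab result pattern (using 1 − P(present | H) for each absent lab result):
  production run A: 0.27 × (1 − 0.75) × 0.52 × 0.80 = 0.02808
  production run B: 0.19 × (1 − 0.42) × 0.72 × 0.69 = 0.054747
  production run C: 0.15 × (1 − 0.24) × 0.86 × 0.07 = 0.0068628
  production run D: 0.39 × (1 − 0.76) × 0.78 × 0.51 = 0.037234
The unnormalized weights sum to 0.12692.
P(production run A | evidence) = 0.02808 / 0.12692 ≈ 0.221
P(production run B | evidence) = 0.054747 / 0.12692 ≈ 0.431
P(production run C | evidence) = 0.0068628 / 0.12692 ≈ 0.054
P(production run D | evidence) = 0.037234 / 0.12692 ≈ 0.293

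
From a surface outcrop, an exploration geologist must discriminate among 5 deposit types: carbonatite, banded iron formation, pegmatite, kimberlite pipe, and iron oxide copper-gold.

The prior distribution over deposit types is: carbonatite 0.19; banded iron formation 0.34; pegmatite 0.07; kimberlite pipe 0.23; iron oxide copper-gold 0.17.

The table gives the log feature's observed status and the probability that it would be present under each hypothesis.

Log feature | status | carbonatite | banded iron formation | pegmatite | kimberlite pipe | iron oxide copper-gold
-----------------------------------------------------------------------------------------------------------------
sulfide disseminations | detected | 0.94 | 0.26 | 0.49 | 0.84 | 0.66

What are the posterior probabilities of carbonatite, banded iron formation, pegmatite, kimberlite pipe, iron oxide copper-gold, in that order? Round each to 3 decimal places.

0.294, 0.146, 0.057, 0.318, 0.185

For each hypothesis, the unnormalized posterior weight is prior × likelihood:
  carbonatite: 0.19 × 0.94 = 0.1786
  banded iron formation: 0.34 × 0.26 = 0.0884
  pegmatite: 0.07 × 0.49 = 0.0343
  kimberlite pipe: 0.23 × 0.84 = 0.1932
  iron oxide copper-gold: 0.17 × 0.66 = 0.1122
Normalizing constant Z = 0.1786 + 0.0884 + 0.0343 + 0.1932 + 0.1122 = 0.6067.
P(carbonatite | evidence) = 0.1786 / 0.6067 ≈ 0.294
P(banded iron formation | evidence) = 0.0884 / 0.6067 ≈ 0.146
P(pegmatite | evidence) = 0.0343 / 0.6067 ≈ 0.057
P(kimberlite pipe | evidence) = 0.1932 / 0.6067 ≈ 0.318
P(iron oxide copper-gold | evidence) = 0.1122 / 0.6067 ≈ 0.185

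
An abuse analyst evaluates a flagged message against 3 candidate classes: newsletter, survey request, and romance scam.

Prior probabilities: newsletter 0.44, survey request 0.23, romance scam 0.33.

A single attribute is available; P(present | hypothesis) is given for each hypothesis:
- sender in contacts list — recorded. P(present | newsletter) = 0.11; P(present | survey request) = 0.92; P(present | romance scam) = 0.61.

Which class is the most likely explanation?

Multiply each prior by the likelihood of the attribute:
  newsletter: 0.44 × 0.11 = 0.0484
  survey request: 0.23 × 0.92 = 0.2116
  romance scam: 0.33 × 0.61 = 0.2013
The unnormalized weights sum to 0.4613.
P(newsletter | evidence) ≈ 0.0484 / 0.4613 ≈ 0.105
P(survey request | evidence) ≈ 0.2116 / 0.4613 ≈ 0.459
P(romance scam | evidence) ≈ 0.2013 / 0.4613 ≈ 0.436
The largest is 0.459, so survey request is most probable.

survey request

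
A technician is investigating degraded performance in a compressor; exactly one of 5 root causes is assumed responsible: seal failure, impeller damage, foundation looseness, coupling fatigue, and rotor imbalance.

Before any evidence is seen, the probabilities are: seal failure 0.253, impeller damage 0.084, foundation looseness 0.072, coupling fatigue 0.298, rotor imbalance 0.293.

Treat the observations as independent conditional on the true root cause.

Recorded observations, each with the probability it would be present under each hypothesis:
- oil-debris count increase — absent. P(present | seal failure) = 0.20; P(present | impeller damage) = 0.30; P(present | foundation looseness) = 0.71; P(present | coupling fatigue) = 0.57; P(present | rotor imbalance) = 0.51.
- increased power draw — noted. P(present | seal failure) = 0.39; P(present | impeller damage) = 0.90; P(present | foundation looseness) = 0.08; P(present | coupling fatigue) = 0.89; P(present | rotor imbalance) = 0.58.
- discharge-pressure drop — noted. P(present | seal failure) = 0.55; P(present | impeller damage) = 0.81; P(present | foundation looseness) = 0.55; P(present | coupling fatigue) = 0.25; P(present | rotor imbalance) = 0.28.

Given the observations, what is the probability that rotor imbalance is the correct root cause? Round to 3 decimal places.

0.168

For each hypothesis, the unnormalized posterior weight is prior × product of the observation likelihoods (using 1 − P(present | H) for each absent observation):
  seal failure: 0.253 × (1 − 0.20) × 0.39 × 0.55 = 0.043415
  impeller damage: 0.084 × (1 − 0.30) × 0.90 × 0.81 = 0.042865
  foundation looseness: 0.072 × (1 − 0.71) × 0.08 × 0.55 = 0.00091872
  coupling fatigue: 0.298 × (1 − 0.57) × 0.89 × 0.25 = 0.028511
  rotor imbalance: 0.293 × (1 − 0.51) × 0.58 × 0.28 = 0.023316
The unnormalized weights sum to 0.13903.
P(rotor imbalance | evidence) = 0.023316 / 0.13903 ≈ 0.168.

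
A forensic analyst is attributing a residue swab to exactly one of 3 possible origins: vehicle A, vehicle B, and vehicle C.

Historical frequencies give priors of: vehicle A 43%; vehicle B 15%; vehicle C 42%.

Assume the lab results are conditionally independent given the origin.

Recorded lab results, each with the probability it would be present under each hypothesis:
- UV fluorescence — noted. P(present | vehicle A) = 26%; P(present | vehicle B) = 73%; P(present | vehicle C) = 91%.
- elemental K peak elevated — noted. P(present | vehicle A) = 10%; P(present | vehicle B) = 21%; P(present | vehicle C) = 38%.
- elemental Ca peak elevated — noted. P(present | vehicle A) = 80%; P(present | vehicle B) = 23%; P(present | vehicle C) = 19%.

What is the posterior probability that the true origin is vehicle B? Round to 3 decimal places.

Multiply each prior by the joint likelihood of the lab result pattern:
  vehicle A: 0.43 × 0.26 × 0.10 × 0.80 = 0.008944
  vehicle B: 0.15 × 0.73 × 0.21 × 0.23 = 0.0052888
  vehicle C: 0.42 × 0.91 × 0.38 × 0.19 = 0.027595
Normalizing constant Z = 0.008944 + 0.0052888 + 0.027595 = 0.041828.
P(vehicle B | evidence) = 0.0052888 / 0.041828 ≈ 0.126.

0.126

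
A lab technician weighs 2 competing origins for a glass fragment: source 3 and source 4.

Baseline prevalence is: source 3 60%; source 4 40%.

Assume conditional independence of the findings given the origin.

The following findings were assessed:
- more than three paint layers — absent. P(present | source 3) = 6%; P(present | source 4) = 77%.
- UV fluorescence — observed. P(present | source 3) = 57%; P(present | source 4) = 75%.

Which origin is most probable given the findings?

For each hypothesis, the unnormalized posterior weight is prior × product of the finding likelihoods (using 1 − P(present | H) for each absent finding):
  source 3: 0.60 × (1 − 0.06) × 0.57 = 0.32148
  source 4: 0.40 × (1 − 0.77) × 0.75 = 0.069
Marginal likelihood of the evidence = 0.39048.
P(source 3 | evidence) ≈ 0.32148 / 0.39048 ≈ 0.823
P(source 4 | evidence) ≈ 0.069 / 0.39048 ≈ 0.177
The largest is 0.823, so source 3 is most probable.

source 3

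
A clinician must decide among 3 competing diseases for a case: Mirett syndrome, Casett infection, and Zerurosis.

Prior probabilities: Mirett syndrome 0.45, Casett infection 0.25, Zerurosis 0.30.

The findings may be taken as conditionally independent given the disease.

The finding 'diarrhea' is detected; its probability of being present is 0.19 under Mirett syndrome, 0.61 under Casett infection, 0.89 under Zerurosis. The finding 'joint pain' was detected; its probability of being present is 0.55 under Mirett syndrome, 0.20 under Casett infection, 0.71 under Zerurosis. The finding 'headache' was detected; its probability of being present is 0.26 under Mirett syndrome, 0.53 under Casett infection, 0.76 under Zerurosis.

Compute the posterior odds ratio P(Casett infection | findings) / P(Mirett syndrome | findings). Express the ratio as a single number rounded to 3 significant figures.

Posterior odds equal prior odds times the likelihood ratio; only the two competing hypotheses matter.
  Casett infection: 0.25 × 0.61 × 0.20 × 0.53 = 0.016165
  Mirett syndrome: 0.45 × 0.19 × 0.55 × 0.26 = 0.012227
Odds(Casett infection : Mirett syndrome) = 0.016165 / 0.012227 ≈ 1.32.

1.32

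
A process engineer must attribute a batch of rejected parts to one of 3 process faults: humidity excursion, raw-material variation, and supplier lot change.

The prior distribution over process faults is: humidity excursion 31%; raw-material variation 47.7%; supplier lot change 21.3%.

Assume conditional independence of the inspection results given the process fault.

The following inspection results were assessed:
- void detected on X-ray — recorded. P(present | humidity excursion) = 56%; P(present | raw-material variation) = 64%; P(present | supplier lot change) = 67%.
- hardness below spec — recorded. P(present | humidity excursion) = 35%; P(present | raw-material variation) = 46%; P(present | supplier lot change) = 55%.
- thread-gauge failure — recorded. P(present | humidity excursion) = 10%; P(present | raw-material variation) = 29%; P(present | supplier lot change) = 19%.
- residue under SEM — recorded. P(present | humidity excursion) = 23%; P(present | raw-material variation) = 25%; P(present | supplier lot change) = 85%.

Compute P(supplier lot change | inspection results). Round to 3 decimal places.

For each hypothesis, the unnormalized posterior weight is prior × product of the inspection result likelihoods:
  humidity excursion: 0.310 × 0.56 × 0.35 × 0.10 × 0.23 = 0.0013975
  raw-material variation: 0.477 × 0.64 × 0.46 × 0.29 × 0.25 = 0.010181
  supplier lot change: 0.213 × 0.67 × 0.55 × 0.19 × 0.85 = 0.012676
The unnormalized weights sum to 0.024255.
P(supplier lot change | evidence) = 0.012676 / 0.024255 ≈ 0.523.

0.523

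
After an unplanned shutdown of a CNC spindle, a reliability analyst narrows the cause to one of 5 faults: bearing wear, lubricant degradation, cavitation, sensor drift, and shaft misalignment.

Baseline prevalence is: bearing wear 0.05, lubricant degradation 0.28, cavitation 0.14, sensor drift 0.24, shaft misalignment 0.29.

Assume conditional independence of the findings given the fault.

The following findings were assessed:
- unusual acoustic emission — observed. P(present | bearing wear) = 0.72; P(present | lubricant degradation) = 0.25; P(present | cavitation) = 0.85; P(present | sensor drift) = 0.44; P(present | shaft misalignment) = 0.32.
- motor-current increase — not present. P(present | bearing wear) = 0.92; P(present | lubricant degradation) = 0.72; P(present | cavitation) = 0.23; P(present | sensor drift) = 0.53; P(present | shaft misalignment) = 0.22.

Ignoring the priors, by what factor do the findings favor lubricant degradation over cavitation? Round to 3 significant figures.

0.107

The Bayes factor is the ratio of the joint likelihoods of the evidence pattern under the two hypotheses (using 1 − P(present | H) for each absent finding).
  lubricant degradation: 0.25 × (1 − 0.72) = 0.07
  cavitation: 0.85 × (1 − 0.23) = 0.6545
Bayes factor = 0.07 / 0.6545 ≈ 0.107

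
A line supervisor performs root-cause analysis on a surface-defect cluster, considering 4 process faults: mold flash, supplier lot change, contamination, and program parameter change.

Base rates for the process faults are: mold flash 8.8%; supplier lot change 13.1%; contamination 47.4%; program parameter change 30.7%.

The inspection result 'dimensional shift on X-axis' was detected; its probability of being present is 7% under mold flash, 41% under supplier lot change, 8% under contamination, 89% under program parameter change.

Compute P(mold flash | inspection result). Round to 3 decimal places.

For each hypothesis, the unnormalized posterior weight is prior × likelihood:
  mold flash: 0.088 × 0.07 = 0.00616
  supplier lot change: 0.131 × 0.41 = 0.05371
  contamination: 0.474 × 0.08 = 0.03792
  program parameter change: 0.307 × 0.89 = 0.27323
Marginal likelihood of the evidence = 0.37102.
P(mold flash | evidence) = 0.00616 / 0.37102 ≈ 0.017.

0.017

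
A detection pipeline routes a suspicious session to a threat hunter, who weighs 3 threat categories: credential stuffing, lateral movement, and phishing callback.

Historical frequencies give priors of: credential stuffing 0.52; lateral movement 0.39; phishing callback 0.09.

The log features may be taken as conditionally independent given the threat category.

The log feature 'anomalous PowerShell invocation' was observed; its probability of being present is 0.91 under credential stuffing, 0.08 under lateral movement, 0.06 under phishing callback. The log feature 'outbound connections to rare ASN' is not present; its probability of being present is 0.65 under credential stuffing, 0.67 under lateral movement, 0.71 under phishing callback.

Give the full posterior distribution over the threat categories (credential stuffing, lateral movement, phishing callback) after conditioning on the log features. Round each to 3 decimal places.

0.933, 0.058, 0.009

Multiply each prior by the joint likelihood of the log feature pattern (using 1 − P(present | H) for each absent log feature):
  credential stuffing: 0.52 × 0.91 × (1 − 0.65) = 0.16562
  lateral movement: 0.39 × 0.08 × (1 − 0.67) = 0.010296
  phishing callback: 0.09 × 0.06 × (1 − 0.71) = 0.001566
The unnormalized weights sum to 0.17748.
P(credential stuffing | evidence) = 0.16562 / 0.17748 ≈ 0.933
P(lateral movement | evidence) = 0.010296 / 0.17748 ≈ 0.058
P(phishing callback | evidence) = 0.001566 / 0.17748 ≈ 0.009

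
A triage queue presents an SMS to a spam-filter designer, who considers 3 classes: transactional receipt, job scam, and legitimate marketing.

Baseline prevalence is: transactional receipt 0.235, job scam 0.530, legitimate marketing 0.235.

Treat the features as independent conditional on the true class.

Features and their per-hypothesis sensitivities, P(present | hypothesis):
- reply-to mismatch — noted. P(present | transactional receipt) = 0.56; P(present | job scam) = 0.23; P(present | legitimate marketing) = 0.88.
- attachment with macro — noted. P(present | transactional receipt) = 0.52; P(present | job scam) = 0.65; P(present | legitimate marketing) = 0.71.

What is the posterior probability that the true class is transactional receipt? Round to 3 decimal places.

For each hypothesis, the unnormalized posterior weight is prior × product of the feature likelihoods:
  transactional receipt: 0.235 × 0.56 × 0.52 = 0.068432
  job scam: 0.530 × 0.23 × 0.65 = 0.079235
  legitimate marketing: 0.235 × 0.88 × 0.71 = 0.14683
Marginal likelihood of the evidence = 0.2945.
P(transactional receipt | evidence) = 0.068432 / 0.2945 ≈ 0.232.

0.232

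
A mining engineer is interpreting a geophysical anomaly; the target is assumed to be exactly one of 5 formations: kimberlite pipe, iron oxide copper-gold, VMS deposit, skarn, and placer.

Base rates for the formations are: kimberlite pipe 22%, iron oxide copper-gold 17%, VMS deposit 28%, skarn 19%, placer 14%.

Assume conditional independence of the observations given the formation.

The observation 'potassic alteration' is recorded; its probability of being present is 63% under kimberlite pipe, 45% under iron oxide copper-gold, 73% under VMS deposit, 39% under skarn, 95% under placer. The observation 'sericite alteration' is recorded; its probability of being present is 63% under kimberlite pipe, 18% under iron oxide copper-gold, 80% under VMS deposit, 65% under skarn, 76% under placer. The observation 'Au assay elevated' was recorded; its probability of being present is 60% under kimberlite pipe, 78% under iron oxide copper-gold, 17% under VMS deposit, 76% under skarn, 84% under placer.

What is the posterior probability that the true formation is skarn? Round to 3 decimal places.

Multiply each prior by the joint likelihood of the evidence pattern:
  kimberlite pipe: 0.22 × 0.63 × 0.63 × 0.60 = 0.052391
  iron oxide copper-gold: 0.17 × 0.45 × 0.18 × 0.78 = 0.010741
  VMS deposit: 0.28 × 0.73 × 0.80 × 0.17 = 0.027798
  skarn: 0.19 × 0.39 × 0.65 × 0.76 = 0.036605
  placer: 0.14 × 0.95 × 0.76 × 0.84 = 0.084907
Marginal likelihood of the evidence = 0.21244.
P(skarn | evidence) = 0.036605 / 0.21244 ≈ 0.172.

0.172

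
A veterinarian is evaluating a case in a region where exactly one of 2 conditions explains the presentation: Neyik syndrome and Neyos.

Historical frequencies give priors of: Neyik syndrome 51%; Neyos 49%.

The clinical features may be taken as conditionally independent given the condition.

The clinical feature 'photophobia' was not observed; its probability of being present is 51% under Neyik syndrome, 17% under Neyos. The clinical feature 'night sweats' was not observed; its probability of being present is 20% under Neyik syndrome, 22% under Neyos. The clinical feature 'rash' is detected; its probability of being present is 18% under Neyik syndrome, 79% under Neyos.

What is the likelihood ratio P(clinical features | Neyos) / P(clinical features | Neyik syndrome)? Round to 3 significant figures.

Joint likelihood of the clinical feature pattern under each hypothesis (using 1 − P(present | H) for each absent clinical feature):
  Neyos: (1 − 0.17) × (1 − 0.22) × 0.79 = 0.51145
  Neyik syndrome: (1 − 0.51) × (1 − 0.20) × 0.18 = 0.07056
Bayes factor = 0.51145 / 0.07056 ≈ 7.25

7.25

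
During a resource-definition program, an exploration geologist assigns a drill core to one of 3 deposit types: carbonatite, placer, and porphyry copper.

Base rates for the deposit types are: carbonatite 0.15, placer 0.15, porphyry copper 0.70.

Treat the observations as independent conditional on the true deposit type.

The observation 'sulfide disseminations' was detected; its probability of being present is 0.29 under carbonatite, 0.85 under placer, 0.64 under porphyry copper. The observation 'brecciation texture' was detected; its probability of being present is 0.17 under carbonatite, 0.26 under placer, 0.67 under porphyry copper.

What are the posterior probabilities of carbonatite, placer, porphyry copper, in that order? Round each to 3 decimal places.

By Bayes' rule with conditional independence, the unnormalized weight for each hypothesis is prior × ∏ likelihoods:
  carbonatite: 0.15 × 0.29 × 0.17 = 0.007395
  placer: 0.15 × 0.85 × 0.26 = 0.03315
  porphyry copper: 0.70 × 0.64 × 0.67 = 0.30016
Normalizing constant Z = 0.007395 + 0.03315 + 0.30016 = 0.3407.
P(carbonatite | evidence) = 0.007395 / 0.3407 ≈ 0.022
P(placer | evidence) = 0.03315 / 0.3407 ≈ 0.097
P(porphyry copper | evidence) = 0.30016 / 0.3407 ≈ 0.881

0.022, 0.097, 0.881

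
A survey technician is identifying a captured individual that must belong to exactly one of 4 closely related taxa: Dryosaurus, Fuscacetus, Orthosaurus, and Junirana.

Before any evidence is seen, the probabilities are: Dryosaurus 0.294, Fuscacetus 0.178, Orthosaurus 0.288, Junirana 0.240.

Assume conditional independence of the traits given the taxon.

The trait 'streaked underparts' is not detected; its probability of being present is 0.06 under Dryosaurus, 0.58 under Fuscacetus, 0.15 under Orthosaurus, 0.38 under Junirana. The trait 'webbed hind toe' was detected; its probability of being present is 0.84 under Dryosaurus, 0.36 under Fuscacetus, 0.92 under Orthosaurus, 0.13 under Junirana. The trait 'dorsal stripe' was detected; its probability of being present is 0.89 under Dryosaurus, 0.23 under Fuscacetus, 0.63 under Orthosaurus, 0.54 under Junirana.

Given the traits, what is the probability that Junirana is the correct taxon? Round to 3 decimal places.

For each hypothesis, the unnormalized posterior weight is prior × product of the trait likelihoods (using 1 − P(present | H) for each absent trait):
  Dryosaurus: 0.294 × (1 − 0.06) × 0.84 × 0.89 = 0.20661
  Fuscacetus: 0.178 × (1 − 0.58) × 0.36 × 0.23 = 0.0061901
  Orthosaurus: 0.288 × (1 − 0.15) × 0.92 × 0.63 = 0.14189
  Junirana: 0.240 × (1 − 0.38) × 0.13 × 0.54 = 0.010446
Marginal likelihood of the evidence = 0.36513.
P(Junirana | evidence) = 0.010446 / 0.36513 ≈ 0.029.

0.029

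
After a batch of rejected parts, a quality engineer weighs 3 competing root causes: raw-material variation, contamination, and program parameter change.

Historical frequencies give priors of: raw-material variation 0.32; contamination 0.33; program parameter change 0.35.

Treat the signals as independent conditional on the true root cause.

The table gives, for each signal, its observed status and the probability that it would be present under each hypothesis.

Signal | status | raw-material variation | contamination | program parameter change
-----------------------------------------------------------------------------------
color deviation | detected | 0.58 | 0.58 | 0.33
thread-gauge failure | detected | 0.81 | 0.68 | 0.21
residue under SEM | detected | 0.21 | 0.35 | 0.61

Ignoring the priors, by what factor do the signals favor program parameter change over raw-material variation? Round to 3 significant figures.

0.428

Take the product of per-signal likelihoods under each hypothesis, then divide.
  program parameter change: 0.33 × 0.21 × 0.61 = 0.042273
  raw-material variation: 0.58 × 0.81 × 0.21 = 0.098658
Bayes factor = 0.042273 / 0.098658 ≈ 0.428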